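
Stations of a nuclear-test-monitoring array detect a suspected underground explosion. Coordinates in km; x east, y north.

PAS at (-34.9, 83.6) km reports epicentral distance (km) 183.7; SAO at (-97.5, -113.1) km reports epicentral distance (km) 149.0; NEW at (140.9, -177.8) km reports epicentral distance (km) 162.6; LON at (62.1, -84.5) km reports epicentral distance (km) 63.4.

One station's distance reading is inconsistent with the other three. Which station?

Solve using three stations at a time. Using PAS, NEW, LON (subtract circle equations pairwise → linear system) gives (x, y) ≈ (0.1, -96.7).
Distances from that point to each station vs reported:
  PAS: calculated 183.6 vs reported 183.7 → residual 0.1 km
  SAO: calculated 98.9 vs reported 149.0 → residual 50.1 km
  NEW: calculated 162.5 vs reported 162.6 → residual 0.1 km
  LON: calculated 63.2 vs reported 63.4 → residual 0.2 km
PAS, NEW, LON are mutually consistent (residuals ≈ 0); SAO is off by 50.1 km.

SAO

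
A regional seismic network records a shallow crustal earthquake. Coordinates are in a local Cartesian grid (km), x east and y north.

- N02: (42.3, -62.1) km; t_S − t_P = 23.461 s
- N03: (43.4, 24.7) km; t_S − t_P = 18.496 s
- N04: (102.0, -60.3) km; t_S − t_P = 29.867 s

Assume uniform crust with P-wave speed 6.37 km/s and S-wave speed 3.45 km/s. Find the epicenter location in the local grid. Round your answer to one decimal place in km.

(-93.3, 51.0)

Distance from S−P lag: d = Δt · v_P v_S / (v_P − v_S) = Δt · (6.37·3.45)/(6.37−3.45) ≈ 7.5262·Δt.
So d_N02 = 176.57, d_N03 = 139.20, d_N04 = 224.78 km.
Circle about each station: (x − 42.3)² + (y + 62.1)² = 176.57²; (x − 43.4)² + (y − 24.7)² = 139.20²; (x − 102.0)² + (y + 60.3)² = 224.78².
Subtracting pairs of circle equations eliminates x²+y² and gives linear equations (the radical axes):
2.2 x + 173.6 y = 8648.27
119.4 x + 3.6 y = -10954.69
Solving the 2×2 system: x ≈ -93.3, y ≈ 51.0 km.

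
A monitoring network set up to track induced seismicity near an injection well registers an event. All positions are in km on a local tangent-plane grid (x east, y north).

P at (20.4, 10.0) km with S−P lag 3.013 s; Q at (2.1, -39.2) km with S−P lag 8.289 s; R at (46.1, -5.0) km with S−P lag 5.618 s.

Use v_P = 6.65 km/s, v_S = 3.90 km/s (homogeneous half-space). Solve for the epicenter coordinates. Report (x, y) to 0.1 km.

Distance from S−P lag: d = Δt · v_P v_S / (v_P − v_S) = Δt · (6.65·3.90)/(6.65−3.90) ≈ 9.4309·Δt.
So d_P = 28.42, d_Q = 78.17, d_R = 52.98 km.
Circle about each station: (x − 20.4)² + (y − 10.0)² = 28.42²; (x − 2.1)² + (y + 39.2)² = 78.17²; (x − 46.1)² + (y + 5.0)² = 52.98².
Subtracting pairs of circle equations eliminates x²+y² and gives linear equations (the radical axes):
-36.6 x − 98.4 y = -4277.96
51.4 x − 30.0 y = -365.13
Solving the 2×2 system: x ≈ 15.0, y ≈ 37.9 km.
Check against P (with the unrounded x, y): √((x − 20.4)²+(y − 10.0)²) = 28.41 ≈ 28.42 km. ✓

(15.0, 37.9)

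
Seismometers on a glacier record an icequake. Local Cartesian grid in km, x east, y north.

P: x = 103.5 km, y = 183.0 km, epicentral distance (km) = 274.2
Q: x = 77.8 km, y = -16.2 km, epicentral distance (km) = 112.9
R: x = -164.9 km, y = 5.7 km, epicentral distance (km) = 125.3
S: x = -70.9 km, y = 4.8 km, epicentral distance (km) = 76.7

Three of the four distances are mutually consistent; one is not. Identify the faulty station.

Solve using three stations at a time. Using P, Q, S (subtract circle equations pairwise → linear system) gives (x, y) ≈ (-27.0, -58.1).
Distances from that point to each station vs reported:
  P: calculated 274.2 vs reported 274.2 → residual 0.0 km
  Q: calculated 112.9 vs reported 112.9 → residual 0.0 km
  R: calculated 151.9 vs reported 125.3 → residual 26.6 km
  S: calculated 76.7 vs reported 76.7 → residual 0.0 km
P, Q, S are mutually consistent (residuals ≈ 0); R is off by 26.6 km.

R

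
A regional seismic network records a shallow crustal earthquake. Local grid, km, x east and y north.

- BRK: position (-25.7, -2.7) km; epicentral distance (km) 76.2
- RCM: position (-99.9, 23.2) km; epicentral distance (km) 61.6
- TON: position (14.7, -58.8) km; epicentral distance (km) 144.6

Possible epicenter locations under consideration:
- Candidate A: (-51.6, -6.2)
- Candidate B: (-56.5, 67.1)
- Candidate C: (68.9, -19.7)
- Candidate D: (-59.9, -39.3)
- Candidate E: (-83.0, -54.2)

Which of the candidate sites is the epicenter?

For each candidate, compare |candidate − station| to the reported distance:
Candidate A: residuals BRK 50.1, RCM 5.1, TON 60.0 → max 60.0 km
Candidate B: residuals BRK 0.1, RCM 0.1, TON 0.0 → max 0.1 km
Candidate C: residuals BRK 19.9, RCM 112.6, TON 77.8 → max 112.6 km
Candidate D: residuals BRK 26.1, RCM 12.6, TON 67.5 → max 67.5 km
Candidate E: residuals BRK 0.8, RCM 17.6, TON 46.8 → max 46.8 km
Only Candidate B has all residuals ≈ 0.

Candidate B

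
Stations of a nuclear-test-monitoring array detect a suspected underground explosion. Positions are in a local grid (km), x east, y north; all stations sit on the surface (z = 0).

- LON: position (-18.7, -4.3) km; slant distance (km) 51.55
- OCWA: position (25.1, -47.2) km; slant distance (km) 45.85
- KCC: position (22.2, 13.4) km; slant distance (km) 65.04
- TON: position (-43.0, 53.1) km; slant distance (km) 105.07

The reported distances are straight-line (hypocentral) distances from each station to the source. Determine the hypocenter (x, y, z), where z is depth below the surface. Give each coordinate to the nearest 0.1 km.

(-0.1, -35.6, 36.5)

Each station gives a sphere (x−x_i)² + (y−y_i)² + z² = d_i² (stations at z=0).
Subtracting the LON sphere from OCWA and KCC: z² cancels, leaving linear equations in x and y:
87.6 x − 85.8 y = 3044.85
81.8 x + 35.4 y = -1268.58
Solving: x ≈ -0.104, y ≈ -35.594 km (keep extra digits for the depth step; rounded: -0.1, -35.6).
Then from the LON sphere: z² = 51.55² − (x + 18.7)² − (y + 4.3)² with x = -0.104, y = -35.594, so z ≈ 36.500 ≈ 36.5 km.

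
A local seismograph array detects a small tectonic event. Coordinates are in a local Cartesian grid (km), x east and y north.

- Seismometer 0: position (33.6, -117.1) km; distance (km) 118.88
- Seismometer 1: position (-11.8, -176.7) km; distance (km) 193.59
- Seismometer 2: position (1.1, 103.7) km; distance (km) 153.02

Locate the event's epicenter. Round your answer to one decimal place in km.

x ≈ 96.3 km, y ≈ -16.1 km

Circle about each station: (x − 33.6)² + (y + 117.1)² = 118.88²; (x + 11.8)² + (y + 176.7)² = 193.59²; (x − 1.1)² + (y − 103.7)² = 153.02².
Subtracting the Seismometer 0 equation from the Seismometer 1 and Seismometer 2 equations removes the quadratic terms:
-90.8 x − 119.2 y = -6823.87
-65.0 x + 441.6 y = -13369.14
Solving the 2×2 system: x ≈ 96.3, y ≈ -16.1 km.
Check against Seismometer 0 (with the unrounded x, y): √((x − 33.6)²+(y + 117.1)²) = 118.87 ≈ 118.88 km. ✓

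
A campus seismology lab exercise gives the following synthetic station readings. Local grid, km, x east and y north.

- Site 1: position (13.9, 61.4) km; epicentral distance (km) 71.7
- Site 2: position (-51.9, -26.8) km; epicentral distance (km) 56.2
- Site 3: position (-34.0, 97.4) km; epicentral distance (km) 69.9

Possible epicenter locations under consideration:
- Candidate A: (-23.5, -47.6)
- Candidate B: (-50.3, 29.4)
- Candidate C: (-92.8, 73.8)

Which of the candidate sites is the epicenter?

Candidate B

For each candidate, compare |candidate − station| to the reported distance:
Candidate A: residuals Site 1 43.5, Site 2 21.0, Site 3 75.5 → max 75.5 km
Candidate B: residuals Site 1 0.0, Site 2 0.0, Site 3 0.0 → max 0.0 km
Candidate C: residuals Site 1 35.7, Site 2 52.4, Site 3 6.5 → max 52.4 km
Only Candidate B has all residuals ≈ 0.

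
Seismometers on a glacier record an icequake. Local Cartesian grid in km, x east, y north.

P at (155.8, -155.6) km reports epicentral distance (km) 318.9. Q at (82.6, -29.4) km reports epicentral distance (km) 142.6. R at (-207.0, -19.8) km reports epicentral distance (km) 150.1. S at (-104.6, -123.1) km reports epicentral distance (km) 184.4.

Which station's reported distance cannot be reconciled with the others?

Q

Solve using three stations at a time. Using P, R, S (subtract circle equations pairwise → linear system) gives (x, y) ≈ (-79.5, 59.7).
Distances from that point to each station vs reported:
  P: calculated 319.0 vs reported 318.9 → residual 0.1 km
  Q: calculated 185.0 vs reported 142.6 → residual 42.4 km
  R: calculated 150.2 vs reported 150.1 → residual 0.1 km
  S: calculated 184.5 vs reported 184.4 → residual 0.1 km
P, R, S are mutually consistent (residuals ≈ 0); Q is off by 42.4 km.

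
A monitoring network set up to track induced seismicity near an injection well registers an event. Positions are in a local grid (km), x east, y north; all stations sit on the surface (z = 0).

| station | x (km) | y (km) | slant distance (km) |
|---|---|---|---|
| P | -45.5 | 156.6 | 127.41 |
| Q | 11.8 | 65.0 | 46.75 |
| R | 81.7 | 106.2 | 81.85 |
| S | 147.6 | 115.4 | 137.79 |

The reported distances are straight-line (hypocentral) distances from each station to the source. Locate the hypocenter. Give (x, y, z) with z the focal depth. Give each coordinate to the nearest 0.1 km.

Each station gives a sphere (x−x_i)² + (y−y_i)² + z² = d_i² (stations at z=0).
Subtracting the P sphere from Q and R: z² cancels, leaving linear equations in x and y:
114.6 x − 183.2 y = -8181.82
254.4 x − 100.8 y = 893.41
Solving: x ≈ 28.196, y ≈ 62.299 km (keep extra digits for the depth step; rounded: 28.2, 62.3).
Then from the P sphere: z² = 127.41² − (x + 45.5)² − (y − 156.6)² with x = 28.196, y = 62.299, so z ≈ 43.698 ≈ 43.7 km.

(28.2, 62.3, 43.7)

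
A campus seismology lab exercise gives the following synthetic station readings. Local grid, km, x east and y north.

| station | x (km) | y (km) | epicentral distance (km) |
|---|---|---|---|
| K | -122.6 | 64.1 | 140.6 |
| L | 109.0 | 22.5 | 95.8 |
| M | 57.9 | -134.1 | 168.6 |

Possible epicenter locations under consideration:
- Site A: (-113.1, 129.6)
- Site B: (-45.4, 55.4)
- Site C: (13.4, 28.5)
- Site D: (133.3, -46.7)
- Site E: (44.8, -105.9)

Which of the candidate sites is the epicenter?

Site C

For each candidate, compare |candidate − station| to the reported distance:
Site A: residuals K 74.4, L 150.8, M 145.7 → max 150.8 km
Site B: residuals K 62.9, L 62.1, M 47.2 → max 62.9 km
Site C: residuals K 0.0, L 0.0, M 0.0 → max 0.0 km
Site D: residuals K 138.3, L 22.5, M 53.2 → max 138.3 km
Site E: residuals K 98.0, L 47.8, M 137.5 → max 137.5 km
Only Site C has all residuals ≈ 0.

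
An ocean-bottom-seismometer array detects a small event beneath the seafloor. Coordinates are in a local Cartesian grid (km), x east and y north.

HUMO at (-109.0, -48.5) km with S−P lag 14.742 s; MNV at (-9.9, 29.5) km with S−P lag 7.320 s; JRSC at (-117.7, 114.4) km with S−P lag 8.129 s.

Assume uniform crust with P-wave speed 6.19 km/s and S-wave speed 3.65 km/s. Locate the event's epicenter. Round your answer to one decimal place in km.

-58.7 km east, 72.6 km north

Distance from S−P lag: d = Δt · v_P v_S / (v_P − v_S) = Δt · (6.19·3.65)/(6.19−3.65) ≈ 8.8951·Δt.
So d_HUMO = 131.13, d_MNV = 65.11, d_JRSC = 72.31 km.
Circle about each station: (x + 109.0)² + (y + 48.5)² = 131.13²; (x + 9.9)² + (y − 29.5)² = 65.11²; (x + 117.7)² + (y − 114.4)² = 72.31².
Subtracting pairs of circle equations eliminates x²+y² and gives linear equations (the radical axes):
198.2 x + 156.0 y = -309.23
-17.4 x + 325.8 y = 24673.74
Solving the 2×2 system: x ≈ -58.7, y ≈ 72.6 km.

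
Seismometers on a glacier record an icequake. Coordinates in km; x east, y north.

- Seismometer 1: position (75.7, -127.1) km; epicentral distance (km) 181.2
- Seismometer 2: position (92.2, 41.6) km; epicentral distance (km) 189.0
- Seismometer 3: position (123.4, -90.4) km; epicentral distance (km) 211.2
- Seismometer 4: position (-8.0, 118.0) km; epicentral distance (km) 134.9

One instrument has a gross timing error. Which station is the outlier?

Solve using three stations at a time. Using Seismometer 1, Seismometer 2, Seismometer 3 (subtract circle equations pairwise → linear system) gives (x, y) ≈ (-80.4, -35.2).
Distances from that point to each station vs reported:
  Seismometer 1: calculated 181.1 vs reported 181.2 → residual 0.1 km
  Seismometer 2: calculated 188.9 vs reported 189.0 → residual 0.1 km
  Seismometer 3: calculated 211.1 vs reported 211.2 → residual 0.1 km
  Seismometer 4: calculated 169.5 vs reported 134.9 → residual 34.6 km
Seismometer 1, Seismometer 2, Seismometer 3 are mutually consistent (residuals ≈ 0); Seismometer 4 is off by 34.6 km.

Seismometer 4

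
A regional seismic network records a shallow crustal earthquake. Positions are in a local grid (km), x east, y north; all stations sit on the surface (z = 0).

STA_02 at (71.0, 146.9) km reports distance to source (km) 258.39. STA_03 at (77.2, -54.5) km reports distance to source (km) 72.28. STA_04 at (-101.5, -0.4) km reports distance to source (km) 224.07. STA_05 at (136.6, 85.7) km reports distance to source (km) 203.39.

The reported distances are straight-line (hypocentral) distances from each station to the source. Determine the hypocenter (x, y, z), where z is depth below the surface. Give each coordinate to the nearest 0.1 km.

(89.9, -106.1, 49.0)

Each station gives a sphere (x−x_i)² + (y−y_i)² + z² = d_i² (stations at z=0).
Subtracting the STA_02 sphere from STA_03 and STA_04: z² cancels, leaving linear equations in x and y:
12.4 x − 402.8 y = 43850.47
-345.0 x − 294.6 y = 239.83
Solving: x ≈ 89.902, y ≈ -106.097 km (keep extra digits for the depth step; rounded: 89.9, -106.1).
Then from the STA_02 sphere: z² = 258.39² − (x − 71.0)² − (y − 146.9)² with x = 89.902, y = -106.097, so z ≈ 48.996 ≈ 49.0 km.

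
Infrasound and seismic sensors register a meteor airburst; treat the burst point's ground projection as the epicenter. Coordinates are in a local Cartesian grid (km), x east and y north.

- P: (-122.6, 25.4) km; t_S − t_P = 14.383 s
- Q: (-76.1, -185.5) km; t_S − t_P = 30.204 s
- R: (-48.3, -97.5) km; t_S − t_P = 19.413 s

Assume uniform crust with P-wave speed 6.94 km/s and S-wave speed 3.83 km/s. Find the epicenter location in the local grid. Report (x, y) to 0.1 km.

(-5.5, 62.8)

Distance from S−P lag: d = Δt · v_P v_S / (v_P − v_S) = Δt · (6.94·3.83)/(6.94−3.83) ≈ 8.5467·Δt.
So d_P = 122.93, d_Q = 258.14, d_R = 165.92 km.
Circle about each station: (x + 122.6)² + (y − 25.4)² = 122.93²; (x + 76.1)² + (y + 185.5)² = 258.14²; (x + 48.3)² + (y + 97.5)² = 165.92².
Subtracting the P equation from the Q and R equations removes the quadratic terms:
93.0 x − 421.8 y = -26998.93
148.6 x − 245.8 y = -16254.44
Solving the 2×2 system: x ≈ -5.5, y ≈ 62.8 km.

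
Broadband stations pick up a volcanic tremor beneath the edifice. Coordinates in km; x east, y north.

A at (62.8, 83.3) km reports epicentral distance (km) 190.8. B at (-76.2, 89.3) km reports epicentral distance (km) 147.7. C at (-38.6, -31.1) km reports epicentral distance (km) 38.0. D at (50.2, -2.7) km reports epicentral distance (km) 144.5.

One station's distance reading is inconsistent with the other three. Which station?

Solve using three stations at a time. Using A, B, C (subtract circle equations pairwise → linear system) gives (x, y) ≈ (-65.4, -58.0).
Distances from that point to each station vs reported:
  A: calculated 190.8 vs reported 190.8 → residual 0.0 km
  B: calculated 147.7 vs reported 147.7 → residual 0.0 km
  C: calculated 38.0 vs reported 38.0 → residual 0.0 km
  D: calculated 128.2 vs reported 144.5 → residual 16.3 km
A, B, C are mutually consistent (residuals ≈ 0); D is off by 16.3 km.

D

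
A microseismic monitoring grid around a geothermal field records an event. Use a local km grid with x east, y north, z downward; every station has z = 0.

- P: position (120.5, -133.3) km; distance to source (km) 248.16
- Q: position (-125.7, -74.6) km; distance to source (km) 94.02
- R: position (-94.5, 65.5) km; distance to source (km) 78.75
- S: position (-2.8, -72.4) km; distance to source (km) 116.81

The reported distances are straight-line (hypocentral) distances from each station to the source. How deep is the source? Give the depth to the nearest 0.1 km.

Each station gives a sphere (x−x_i)² + (y−y_i)² + z² = d_i² (stations at z=0).
Subtracting the P sphere from Q and R: z² cancels, leaving linear equations in x and y:
-492.4 x + 117.4 y = 41820.14
-430.0 x + 397.6 y = 36313.18
Solving: x ≈ -85.099, y ≈ -0.702 km (keep extra digits for the depth step; rounded: -85.1, -0.7).
Then from the P sphere: z² = 248.16² − (x − 120.5)² − (y + 133.3)² with x = -85.099, y = -0.702, so z ≈ 41.596 ≈ 41.6 km.

z ≈ 41.6 km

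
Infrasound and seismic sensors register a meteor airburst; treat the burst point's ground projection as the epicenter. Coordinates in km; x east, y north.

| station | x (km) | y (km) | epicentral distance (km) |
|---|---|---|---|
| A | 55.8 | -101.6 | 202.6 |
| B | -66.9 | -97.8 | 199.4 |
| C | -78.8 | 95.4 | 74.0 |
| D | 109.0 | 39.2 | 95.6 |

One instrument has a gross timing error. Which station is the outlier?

D

Solve using three stations at a time. Using A, B, C (subtract circle equations pairwise → linear system) gives (x, y) ≈ (-4.9, 91.7).
Distances from that point to each station vs reported:
  A: calculated 202.6 vs reported 202.6 → residual 0.0 km
  B: calculated 199.4 vs reported 199.4 → residual 0.0 km
  C: calculated 74.0 vs reported 74.0 → residual 0.0 km
  D: calculated 125.4 vs reported 95.6 → residual 29.8 km
A, B, C are mutually consistent (residuals ≈ 0); D is off by 29.8 km.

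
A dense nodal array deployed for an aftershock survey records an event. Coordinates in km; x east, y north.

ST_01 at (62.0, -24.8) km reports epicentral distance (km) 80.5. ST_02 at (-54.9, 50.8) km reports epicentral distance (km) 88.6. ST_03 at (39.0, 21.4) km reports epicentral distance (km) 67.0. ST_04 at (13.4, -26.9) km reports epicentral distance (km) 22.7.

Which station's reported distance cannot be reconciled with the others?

Solve using three stations at a time. Using ST_02, ST_03, ST_04 (subtract circle equations pairwise → linear system) gives (x, y) ≈ (-9.2, -25.1).
Distances from that point to each station vs reported:
  ST_01: calculated 71.2 vs reported 80.5 → residual 9.3 km
  ST_02: calculated 88.6 vs reported 88.6 → residual 0.0 km
  ST_03: calculated 67.0 vs reported 67.0 → residual 0.0 km
  ST_04: calculated 22.7 vs reported 22.7 → residual 0.0 km
ST_02, ST_03, ST_04 are mutually consistent (residuals ≈ 0); ST_01 is off by 9.3 km.

ST_01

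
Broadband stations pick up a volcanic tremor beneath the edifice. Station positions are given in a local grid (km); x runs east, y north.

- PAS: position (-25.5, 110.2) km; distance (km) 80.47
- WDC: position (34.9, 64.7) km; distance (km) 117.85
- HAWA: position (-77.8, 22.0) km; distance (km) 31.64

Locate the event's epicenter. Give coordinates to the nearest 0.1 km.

(-82.4, 53.3)

Circle about each station: (x + 25.5)² + (y − 110.2)² = 80.47²; (x − 34.9)² + (y − 64.7)² = 117.85²; (x + 77.8)² + (y − 22.0)² = 31.64².
Subtracting the PAS equation from the WDC and HAWA equations removes the quadratic terms:
120.8 x − 91.0 y = -14803.39
-104.6 x − 176.4 y = -783.12
Solving the 2×2 system: x ≈ -82.4, y ≈ 53.3 km.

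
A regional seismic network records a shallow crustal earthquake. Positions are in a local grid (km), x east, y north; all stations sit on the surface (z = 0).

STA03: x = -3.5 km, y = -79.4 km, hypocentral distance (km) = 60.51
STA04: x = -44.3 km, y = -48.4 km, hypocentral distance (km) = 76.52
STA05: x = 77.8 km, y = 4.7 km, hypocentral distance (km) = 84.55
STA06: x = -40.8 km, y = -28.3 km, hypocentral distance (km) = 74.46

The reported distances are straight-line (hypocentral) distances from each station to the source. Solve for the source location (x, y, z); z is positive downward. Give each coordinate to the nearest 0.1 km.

(20.0, -41.5, 40.9)

Each station gives a sphere (x−x_i)² + (y−y_i)² + z² = d_i² (stations at z=0).
Subtracting the STA03 sphere from STA04 and STA05: z² cancels, leaving linear equations in x and y:
-81.6 x + 62.0 y = -4205.41
162.6 x + 168.2 y = -3728.92
Solving: x ≈ 20.001, y ≈ -41.505 km (keep extra digits for the depth step; rounded: 20.0, -41.5).
Then from the STA03 sphere: z² = 60.51² − (x + 3.5)² − (y + 79.4)² with x = 20.001, y = -41.505, so z ≈ 40.904 ≈ 40.9 km.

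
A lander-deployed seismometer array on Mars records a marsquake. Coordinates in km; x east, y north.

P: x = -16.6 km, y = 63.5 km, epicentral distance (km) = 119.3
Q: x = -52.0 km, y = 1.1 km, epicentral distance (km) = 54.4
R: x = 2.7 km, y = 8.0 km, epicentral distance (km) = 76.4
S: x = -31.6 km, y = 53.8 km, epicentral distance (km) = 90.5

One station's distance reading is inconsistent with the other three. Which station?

Solve using three stations at a time. Using P, Q, R (subtract circle equations pairwise → linear system) gives (x, y) ≈ (-43.7, -52.7).
Distances from that point to each station vs reported:
  P: calculated 119.3 vs reported 119.3 → residual 0.0 km
  Q: calculated 54.4 vs reported 54.4 → residual 0.0 km
  R: calculated 76.4 vs reported 76.4 → residual 0.0 km
  S: calculated 107.2 vs reported 90.5 → residual 16.7 km
P, Q, R are mutually consistent (residuals ≈ 0); S is off by 16.7 km.

S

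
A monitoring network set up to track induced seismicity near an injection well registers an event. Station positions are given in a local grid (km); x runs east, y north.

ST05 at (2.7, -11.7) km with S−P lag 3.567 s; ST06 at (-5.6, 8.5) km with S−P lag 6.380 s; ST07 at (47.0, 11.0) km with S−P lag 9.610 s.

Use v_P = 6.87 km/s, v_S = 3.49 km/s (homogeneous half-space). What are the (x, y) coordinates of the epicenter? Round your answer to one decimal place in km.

x ≈ -1.8 km, y ≈ -36.6 km

Distance from S−P lag: d = Δt · v_P v_S / (v_P − v_S) = Δt · (6.87·3.49)/(6.87−3.49) ≈ 7.0936·Δt.
So d_ST05 = 25.30, d_ST06 = 45.26, d_ST07 = 68.17 km.
Circle about each station: (x − 2.7)² + (y + 11.7)² = 25.30²; (x + 5.6)² + (y − 8.5)² = 45.26²; (x − 47.0)² + (y − 11.0)² = 68.17².
Subtracting the ST05 equation from the ST06 and ST07 equations removes the quadratic terms:
-16.6 x + 40.4 y = -1448.95
88.6 x + 45.4 y = -1821.24
Solving the 2×2 system: x ≈ -1.8, y ≈ -36.6 km.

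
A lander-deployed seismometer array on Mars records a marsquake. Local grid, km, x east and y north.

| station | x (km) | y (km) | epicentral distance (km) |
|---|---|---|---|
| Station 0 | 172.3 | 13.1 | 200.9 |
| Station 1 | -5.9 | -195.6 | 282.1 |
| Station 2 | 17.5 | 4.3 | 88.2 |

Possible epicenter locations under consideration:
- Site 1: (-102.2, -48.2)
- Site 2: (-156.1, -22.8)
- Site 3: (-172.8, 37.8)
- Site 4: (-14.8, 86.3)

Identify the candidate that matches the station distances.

For each candidate, compare |candidate − station| to the reported distance:
Site 1: residuals Station 0 80.4, Station 1 106.0, Station 2 42.5 → max 106.0 km
Site 2: residuals Station 0 129.5, Station 1 53.1, Station 2 87.5 → max 129.5 km
Site 3: residuals Station 0 145.1, Station 1 4.8, Station 2 105.0 → max 145.1 km
Site 4: residuals Station 0 0.0, Station 1 0.1, Station 2 0.1 → max 0.1 km
Only Site 4 has all residuals ≈ 0.

Site 4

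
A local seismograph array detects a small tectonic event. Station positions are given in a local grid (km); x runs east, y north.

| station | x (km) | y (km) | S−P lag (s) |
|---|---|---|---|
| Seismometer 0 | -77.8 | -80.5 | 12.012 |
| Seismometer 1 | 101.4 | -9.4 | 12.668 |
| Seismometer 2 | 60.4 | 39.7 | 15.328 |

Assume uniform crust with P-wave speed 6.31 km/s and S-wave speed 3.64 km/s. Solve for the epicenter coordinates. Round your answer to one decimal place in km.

Distance from S−P lag: d = Δt · v_P v_S / (v_P − v_S) = Δt · (6.31·3.64)/(6.31−3.64) ≈ 8.6024·Δt.
So d_Seismometer 0 = 103.33, d_Seismometer 1 = 108.98, d_Seismometer 2 = 131.86 km.
Circle about each station: (x + 77.8)² + (y + 80.5)² = 103.33²; (x − 101.4)² + (y + 9.4)² = 108.98²; (x − 60.4)² + (y − 39.7)² = 131.86².
Subtracting pairs of circle equations eliminates x²+y² and gives linear equations (the radical axes):
358.4 x + 142.2 y = -3362.32
276.4 x + 240.4 y = -14018.81
Solving the 2×2 system: x ≈ 25.3, y ≈ -87.4 km.
Check against Seismometer 0 (with the unrounded x, y): √((x + 77.8)²+(y + 80.5)²) = 103.32 ≈ 103.33 km. ✓

(25.3, -87.4)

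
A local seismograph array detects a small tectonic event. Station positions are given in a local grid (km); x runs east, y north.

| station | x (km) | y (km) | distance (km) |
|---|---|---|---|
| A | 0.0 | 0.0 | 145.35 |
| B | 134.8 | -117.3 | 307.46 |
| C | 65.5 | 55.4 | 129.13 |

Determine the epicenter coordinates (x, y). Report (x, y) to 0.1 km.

Circle about each station: x² + y² = 145.35²; (x − 134.8)² + (y + 117.3)² = 307.46²; (x − 65.5)² + (y − 55.4)² = 129.13².
Subtracting the A equation from the B and C equations removes the quadratic terms:
269.6 x − 234.6 y = -41474.70
131.0 x + 110.8 y = 11811.48
Solving the 2×2 system: x ≈ -30.1, y ≈ 142.2 km.

-30.1 km east, 142.2 km north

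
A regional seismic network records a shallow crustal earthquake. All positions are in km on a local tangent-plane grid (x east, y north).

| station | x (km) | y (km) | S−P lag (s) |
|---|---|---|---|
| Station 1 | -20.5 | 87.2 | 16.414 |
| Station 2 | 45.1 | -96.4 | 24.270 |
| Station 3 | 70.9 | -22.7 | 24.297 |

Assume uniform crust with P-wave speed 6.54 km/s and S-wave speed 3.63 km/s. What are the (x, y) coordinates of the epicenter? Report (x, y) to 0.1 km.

Distance from S−P lag: d = Δt · v_P v_S / (v_P − v_S) = Δt · (6.54·3.63)/(6.54−3.63) ≈ 8.1581·Δt.
So d_Station 1 = 133.91, d_Station 2 = 198.00, d_Station 3 = 198.22 km.
Circle about each station: (x + 20.5)² + (y − 87.2)² = 133.91²; (x − 45.1)² + (y + 96.4)² = 198.00²; (x − 70.9)² + (y + 22.7)² = 198.22².
Subtracting the Station 1 equation from the Station 2 and Station 3 equations removes the quadratic terms:
131.2 x − 367.2 y = -17969.23
182.8 x − 219.8 y = -23841.27
Solving the 2×2 system: x ≈ -125.5, y ≈ 4.1 km.

-125.5 km east, 4.1 km north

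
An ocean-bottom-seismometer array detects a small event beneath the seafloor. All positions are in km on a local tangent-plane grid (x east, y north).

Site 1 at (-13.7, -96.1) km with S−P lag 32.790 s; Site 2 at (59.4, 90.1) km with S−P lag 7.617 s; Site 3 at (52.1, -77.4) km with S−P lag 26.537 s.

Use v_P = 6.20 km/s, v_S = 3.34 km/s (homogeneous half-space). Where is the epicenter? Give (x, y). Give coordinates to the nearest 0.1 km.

112.5 km east, 105.0 km north

Distance from S−P lag: d = Δt · v_P v_S / (v_P − v_S) = Δt · (6.20·3.34)/(6.20−3.34) ≈ 7.2406·Δt.
So d_Site 1 = 237.42, d_Site 2 = 55.15, d_Site 3 = 192.14 km.
Circle about each station: (x + 13.7)² + (y + 96.1)² = 237.42²; (x − 59.4)² + (y − 90.1)² = 55.15²; (x − 52.1)² + (y + 77.4)² = 192.14².
Subtracting the Site 1 equation from the Site 2 and Site 3 equations removes the quadratic terms:
146.2 x + 372.4 y = 55550.20
131.6 x + 37.4 y = 18732.75
Solving the 2×2 system: x ≈ 112.5, y ≈ 105.0 km.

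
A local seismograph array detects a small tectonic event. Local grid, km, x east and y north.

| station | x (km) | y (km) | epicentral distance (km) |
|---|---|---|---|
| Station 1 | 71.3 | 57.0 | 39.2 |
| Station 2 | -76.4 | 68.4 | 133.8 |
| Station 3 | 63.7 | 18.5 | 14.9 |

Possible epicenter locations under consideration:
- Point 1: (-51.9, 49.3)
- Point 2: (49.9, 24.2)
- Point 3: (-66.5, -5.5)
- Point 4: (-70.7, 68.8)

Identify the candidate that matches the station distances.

For each candidate, compare |candidate − station| to the reported distance:
Point 1: residuals Station 1 84.2, Station 2 102.7, Station 3 104.7 → max 104.7 km
Point 2: residuals Station 1 0.0, Station 2 0.0, Station 3 0.0 → max 0.0 km
Point 3: residuals Station 1 112.1, Station 2 59.2, Station 3 117.5 → max 117.5 km
Point 4: residuals Station 1 103.3, Station 2 128.1, Station 3 128.6 → max 128.6 km
Only Point 2 has all residuals ≈ 0.

Point 2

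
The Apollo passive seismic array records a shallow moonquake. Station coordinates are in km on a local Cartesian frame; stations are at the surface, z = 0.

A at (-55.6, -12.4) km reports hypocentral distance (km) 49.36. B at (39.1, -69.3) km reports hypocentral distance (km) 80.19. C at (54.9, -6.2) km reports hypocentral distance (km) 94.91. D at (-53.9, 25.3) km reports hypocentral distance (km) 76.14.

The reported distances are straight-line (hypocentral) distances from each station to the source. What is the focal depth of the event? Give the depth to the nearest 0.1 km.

z ≈ 31.2 km

Each station gives a sphere (x−x_i)² + (y−y_i)² + z² = d_i² (stations at z=0).
Subtracting the A sphere from B and C: z² cancels, leaving linear equations in x and y:
189.4 x − 113.8 y = -907.85
221.0 x + 12.4 y = -6764.17
Solving: x ≈ -28.402, y ≈ -39.293 km (keep extra digits for the depth step; rounded: -28.4, -39.3).
Then from the A sphere: z² = 49.36² − (x + 55.6)² − (y + 12.4)² with x = -28.402, y = -39.293, so z ≈ 31.200 ≈ 31.2 km.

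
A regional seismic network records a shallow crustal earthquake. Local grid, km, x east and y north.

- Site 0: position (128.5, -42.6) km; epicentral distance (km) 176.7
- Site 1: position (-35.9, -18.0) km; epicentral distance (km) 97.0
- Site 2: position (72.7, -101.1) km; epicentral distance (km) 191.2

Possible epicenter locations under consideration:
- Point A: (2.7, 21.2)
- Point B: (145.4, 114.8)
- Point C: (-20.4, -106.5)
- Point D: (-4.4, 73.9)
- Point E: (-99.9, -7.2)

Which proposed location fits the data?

Point D

For each candidate, compare |candidate − station| to the reported distance:
Point A: residuals Site 0 35.6, Site 1 42.0, Site 2 50.3 → max 50.3 km
Point B: residuals Site 0 18.4, Site 1 127.7, Site 2 36.6 → max 127.7 km
Point C: residuals Site 0 14.7, Site 1 7.2, Site 2 97.9 → max 97.9 km
Point D: residuals Site 0 0.0, Site 1 0.1, Site 2 0.0 → max 0.1 km
Point E: residuals Site 0 54.4, Site 1 32.1, Site 2 5.3 → max 54.4 km
Only Point D has all residuals ≈ 0.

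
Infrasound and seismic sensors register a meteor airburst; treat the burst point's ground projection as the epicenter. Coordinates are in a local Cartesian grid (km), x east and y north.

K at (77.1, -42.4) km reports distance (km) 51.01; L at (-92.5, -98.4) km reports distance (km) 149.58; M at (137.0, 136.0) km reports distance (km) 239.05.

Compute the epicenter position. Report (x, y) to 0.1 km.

(56.8, -89.2)

Circle about each station: (x − 77.1)² + (y + 42.4)² = 51.01²; (x + 92.5)² + (y + 98.4)² = 149.58²; (x − 137.0)² + (y − 136.0)² = 239.05².
Subtracting pairs of circle equations eliminates x²+y² and gives linear equations (the radical axes):
-339.2 x − 112.0 y = -9275.52
119.8 x + 356.8 y = -25020.05
Solving the 2×2 system: x ≈ 56.8, y ≈ -89.2 km.
Check against K (with the unrounded x, y): √((x − 77.1)²+(y + 42.4)²) = 51.01 ≈ 51.01 km. ✓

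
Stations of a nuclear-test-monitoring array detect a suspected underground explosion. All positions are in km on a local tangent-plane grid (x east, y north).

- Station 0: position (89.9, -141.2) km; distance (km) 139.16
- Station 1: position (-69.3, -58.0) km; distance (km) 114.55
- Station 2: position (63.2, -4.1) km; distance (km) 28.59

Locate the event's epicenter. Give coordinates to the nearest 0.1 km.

Circle about each station: (x − 89.9)² + (y + 141.2)² = 139.16²; (x + 69.3)² + (y + 58.0)² = 114.55²; (x − 63.2)² + (y + 4.1)² = 28.59².
Subtracting the Station 0 equation from the Station 1 and Station 2 equations removes the quadratic terms:
-318.4 x + 166.4 y = -13609.16
-53.4 x + 274.2 y = -5460.28
Solving the 2×2 system: x ≈ 36.0, y ≈ -12.9 km.

(36.0, -12.9)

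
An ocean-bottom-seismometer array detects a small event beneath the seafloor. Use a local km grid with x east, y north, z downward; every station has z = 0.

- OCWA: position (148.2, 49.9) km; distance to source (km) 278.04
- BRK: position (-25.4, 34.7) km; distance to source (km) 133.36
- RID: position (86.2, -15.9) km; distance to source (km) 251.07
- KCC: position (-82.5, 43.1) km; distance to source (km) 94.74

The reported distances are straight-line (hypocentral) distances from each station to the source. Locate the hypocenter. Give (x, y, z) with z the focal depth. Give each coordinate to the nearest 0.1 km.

x ≈ -117.7 km, y ≈ 129.9 km, depth ≈ 14.2 km

Each station gives a sphere (x−x_i)² + (y−y_i)² + z² = d_i² (stations at z=0).
Subtracting the OCWA sphere from BRK and RID: z² cancels, leaving linear equations in x and y:
-347.2 x − 30.4 y = 36917.35
-124.0 x − 131.6 y = -2499.90
Solving: x ≈ -117.703, y ≈ 129.901 km (keep extra digits for the depth step; rounded: -117.7, 129.9).
Then from the OCWA sphere: z² = 278.04² − (x − 148.2)² − (y − 49.9)² with x = -117.703, y = 129.901, so z ≈ 14.201 ≈ 14.2 km.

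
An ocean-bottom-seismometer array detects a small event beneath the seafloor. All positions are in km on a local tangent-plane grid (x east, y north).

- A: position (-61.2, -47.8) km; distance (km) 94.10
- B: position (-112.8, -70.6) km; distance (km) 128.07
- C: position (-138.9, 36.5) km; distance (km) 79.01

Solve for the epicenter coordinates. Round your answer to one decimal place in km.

Circle about each station: (x + 61.2)² + (y + 47.8)² = 94.10²; (x + 112.8)² + (y + 70.6)² = 128.07²; (x + 138.9)² + (y − 36.5)² = 79.01².
Subtracting pairs of circle equations eliminates x²+y² and gives linear equations (the radical axes):
-103.2 x − 45.6 y = 4130.81
-155.4 x + 168.6 y = 17207.41
Solving the 2×2 system: x ≈ -60.5, y ≈ 46.3 km.

(-60.5, 46.3)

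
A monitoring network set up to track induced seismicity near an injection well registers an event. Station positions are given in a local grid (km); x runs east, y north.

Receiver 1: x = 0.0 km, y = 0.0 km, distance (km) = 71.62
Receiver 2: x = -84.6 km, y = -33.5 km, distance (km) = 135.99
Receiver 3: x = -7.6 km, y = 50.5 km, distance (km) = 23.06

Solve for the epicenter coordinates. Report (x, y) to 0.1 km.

Circle about each station: x² + y² = 71.62²; (x + 84.6)² + (y + 33.5)² = 135.99²; (x + 7.6)² + (y − 50.5)² = 23.06².
Subtracting the Receiver 1 equation from the Receiver 2 and Receiver 3 equations removes the quadratic terms:
-169.2 x − 67.0 y = -5084.45
-15.2 x + 101.0 y = 7205.67
Solving the 2×2 system: x ≈ 1.7, y ≈ 71.6 km.
Check against Receiver 1 (with the unrounded x, y): √(x²+y²) = 71.62 ≈ 71.62 km. ✓

x ≈ 1.7 km, y ≈ 71.6 km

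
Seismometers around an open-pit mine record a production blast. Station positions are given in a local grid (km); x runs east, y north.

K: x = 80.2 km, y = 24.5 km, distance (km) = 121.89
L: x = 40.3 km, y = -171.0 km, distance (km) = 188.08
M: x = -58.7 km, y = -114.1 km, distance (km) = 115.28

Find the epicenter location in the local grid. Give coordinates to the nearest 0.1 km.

-39.1 km east, -0.5 km north

Circle about each station: (x − 80.2)² + (y − 24.5)² = 121.89²; (x − 40.3)² + (y + 171.0)² = 188.08²; (x + 58.7)² + (y + 114.1)² = 115.28².
Subtracting the K equation from the L and M equations removes the quadratic terms:
-79.8 x − 391.0 y = 3315.89
-277.8 x − 277.2 y = 10999.90
Solving the 2×2 system: x ≈ -39.1, y ≈ -0.5 km.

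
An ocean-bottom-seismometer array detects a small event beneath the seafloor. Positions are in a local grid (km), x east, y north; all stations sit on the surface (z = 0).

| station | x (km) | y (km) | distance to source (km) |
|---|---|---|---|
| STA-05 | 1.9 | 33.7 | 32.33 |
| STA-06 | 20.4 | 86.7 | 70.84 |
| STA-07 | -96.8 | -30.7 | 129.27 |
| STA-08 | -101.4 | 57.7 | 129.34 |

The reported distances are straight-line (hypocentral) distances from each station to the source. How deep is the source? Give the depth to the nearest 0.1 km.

z ≈ 22.7 km

Each station gives a sphere (x−x_i)² + (y−y_i)² + z² = d_i² (stations at z=0).
Subtracting the STA-05 sphere from STA-06 and STA-07: z² cancels, leaving linear equations in x and y:
37.0 x + 106.0 y = 2820.67
-197.4 x − 128.8 y = -6492.07
Solving: x ≈ 20.104, y ≈ 19.593 km (keep extra digits for the depth step; rounded: 20.1, 19.6).
Then from the STA-05 sphere: z² = 32.33² − (x − 1.9)² − (y − 33.7)² with x = 20.104, y = 19.593, so z ≈ 22.690 ≈ 22.7 km.
Check against STA-08 (with the unrounded solution): distance 129.35 ≈ 129.34 km. ✓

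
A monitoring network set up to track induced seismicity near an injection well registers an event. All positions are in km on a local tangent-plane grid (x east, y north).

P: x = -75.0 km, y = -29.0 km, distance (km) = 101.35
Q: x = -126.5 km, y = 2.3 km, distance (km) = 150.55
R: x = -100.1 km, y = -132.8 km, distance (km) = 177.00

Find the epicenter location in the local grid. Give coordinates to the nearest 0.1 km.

x ≈ 23.8 km, y ≈ -6.4 km

Circle about each station: (x + 75.0)² + (y + 29.0)² = 101.35²; (x + 126.5)² + (y − 2.3)² = 150.55²; (x + 100.1)² + (y + 132.8)² = 177.00².
Subtracting the P equation from the Q and R equations removes the quadratic terms:
-103.0 x + 62.6 y = -2851.94
-50.2 x − 207.6 y = 132.67
Solving the 2×2 system: x ≈ 23.8, y ≈ -6.4 km.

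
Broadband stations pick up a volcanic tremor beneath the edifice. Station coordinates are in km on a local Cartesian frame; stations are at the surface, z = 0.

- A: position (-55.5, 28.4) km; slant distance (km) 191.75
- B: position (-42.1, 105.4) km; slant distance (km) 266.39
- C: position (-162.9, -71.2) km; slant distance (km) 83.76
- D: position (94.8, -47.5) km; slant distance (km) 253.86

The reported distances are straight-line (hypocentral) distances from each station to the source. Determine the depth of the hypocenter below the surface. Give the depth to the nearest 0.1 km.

Each station gives a sphere (x−x_i)² + (y−y_i)² + z² = d_i² (stations at z=0).
Subtracting the A sphere from B and C: z² cancels, leaving linear equations in x and y:
26.8 x + 154.0 y = -25200.81
-214.8 x − 199.2 y = 57471.36
Solving: x ≈ -138.086, y ≈ -139.611 km (keep extra digits for the depth step; rounded: -138.1, -139.6).
Then from the A sphere: z² = 191.75² − (x + 55.5)² − (y − 28.4)² with x = -138.086, y = -139.611, so z ≈ 41.472 ≈ 41.5 km.

z ≈ 41.5 km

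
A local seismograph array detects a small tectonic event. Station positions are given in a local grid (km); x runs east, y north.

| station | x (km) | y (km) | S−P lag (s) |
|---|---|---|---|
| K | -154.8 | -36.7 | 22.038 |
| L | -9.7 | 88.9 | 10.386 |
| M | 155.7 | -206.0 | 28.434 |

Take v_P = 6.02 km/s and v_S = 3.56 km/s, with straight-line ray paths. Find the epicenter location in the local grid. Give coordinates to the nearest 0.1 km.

Distance from S−P lag: d = Δt · v_P v_S / (v_P − v_S) = Δt · (6.02·3.56)/(6.02−3.56) ≈ 8.7119·Δt.
So d_K = 191.99, d_L = 90.48, d_M = 247.71 km.
Circle about each station: (x + 154.8)² + (y + 36.7)² = 191.99²; (x + 9.7)² + (y − 88.9)² = 90.48²; (x − 155.7)² + (y + 206.0)² = 247.71².
Subtracting pairs of circle equations eliminates x²+y² and gives linear equations (the radical axes):
290.2 x + 251.2 y = 11360.90
621.0 x − 338.6 y = 16868.48
Solving the 2×2 system: x ≈ 31.8, y ≈ 8.5 km.
Check against K (with the unrounded x, y): √((x + 154.8)²+(y + 36.7)²) = 191.99 ≈ 191.99 km. ✓

(31.8, 8.5)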